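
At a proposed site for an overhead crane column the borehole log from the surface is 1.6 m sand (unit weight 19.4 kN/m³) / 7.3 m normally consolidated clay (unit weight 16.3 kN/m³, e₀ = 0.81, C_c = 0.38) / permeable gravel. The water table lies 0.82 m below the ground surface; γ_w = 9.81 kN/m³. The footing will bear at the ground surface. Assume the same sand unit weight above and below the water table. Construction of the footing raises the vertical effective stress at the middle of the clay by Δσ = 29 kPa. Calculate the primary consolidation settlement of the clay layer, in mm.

S_c ≈ 319 mm

Mid-depth of clay below the ground surface: z = 1.6 + 7.3/2 = 5.25 m.
Total vertical stress at mid-clay: σ_v = 19.4×1.6 + 16.3×3.65 = 90.535 kPa.
Pore pressure: u = 9.81×(5.25 − 0.82) = 43.458 kPa.
Initial effective stress: σ'_0 = σ_v − u = 90.535 − 43.458 = 47.077 kPa.
Final effective stress: σ'_f = σ'_0 + Δσ = 47.077 + 29 = 76.077 kPa.
Normally consolidated clay, so the full stress increment lies on the virgin compression line:
S_c = C_c·H/(1+e₀)·log₁₀(σ'_f/σ'_0) = 0.38×7.3/(1+0.81)×log₁₀(76.077/47.077)
    = 1.5326 × 0.20844 = 0.3195 m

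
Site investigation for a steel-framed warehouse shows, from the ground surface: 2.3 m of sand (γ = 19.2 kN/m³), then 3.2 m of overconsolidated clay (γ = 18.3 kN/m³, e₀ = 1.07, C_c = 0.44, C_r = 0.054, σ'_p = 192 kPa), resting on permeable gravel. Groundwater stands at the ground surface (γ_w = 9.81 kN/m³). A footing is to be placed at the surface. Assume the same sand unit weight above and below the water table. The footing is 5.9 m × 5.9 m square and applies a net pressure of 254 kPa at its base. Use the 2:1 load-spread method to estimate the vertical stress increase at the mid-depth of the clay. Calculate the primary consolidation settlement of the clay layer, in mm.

S_c ≈ 46.6 mm

Mid-depth of clay below the ground surface: z = 2.3 + 3.2/2 = 3.9 m.
Total vertical stress at mid-clay: σ_v = 19.2×2.3 + 18.3×1.6 = 73.44 kPa.
Pore pressure: u = 9.81×(3.9 − 0) = 38.259 kPa.
Initial effective stress: σ'_0 = σ_v − u = 73.44 − 38.259 = 35.181 kPa.
Stress increase at mid-clay by the 2:1 spreading method:
Δσ = qBL/((B+z)(L+z)) = 254×5.9×5.9/((5.9+3.9)(5.9+3.9)) = 92.063 kPa
Final effective stress: σ'_f = 35.181 + 92.063 = 127.24 kPa.
σ'_f = 127.24 ≤ σ'_p = 192 kPa, so the clay remains overconsolidated and only the recompression index applies:
S_c = C_r·H/(1+e₀)·log₁₀(σ'_f/σ'_0) = 0.054×3.2/2.07×log₁₀(127.24/35.181)
    = 0.083479 × 0.55832 = 0.04661 m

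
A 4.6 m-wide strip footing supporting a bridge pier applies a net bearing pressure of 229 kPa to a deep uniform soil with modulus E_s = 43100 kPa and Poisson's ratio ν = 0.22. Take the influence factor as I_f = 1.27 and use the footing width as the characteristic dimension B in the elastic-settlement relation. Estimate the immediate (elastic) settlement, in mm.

S_e ≈ 29.5 mm

Immediate (elastic) settlement: S_e = q·B·(1−ν²)/E_s · I_f.
S_e = 229 × 4.6 × (1 − 0.22²) / 43100 × 1.27
    = 229 × 4.6 × 0.9516 / 43100 × 1.27
    = 0.02954 m = 29.54 mm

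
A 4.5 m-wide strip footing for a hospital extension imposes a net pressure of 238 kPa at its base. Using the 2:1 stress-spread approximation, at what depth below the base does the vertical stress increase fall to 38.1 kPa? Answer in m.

z ≈ 23.6 m

2:1 spreading — at depth z the loaded area has grown by z in each plan dimension:
qB/(B+z) = Δσ_z ⇒ z = qB/Δσ_z − B = 238×4.5/38.1 − 4.5 = 23.61 m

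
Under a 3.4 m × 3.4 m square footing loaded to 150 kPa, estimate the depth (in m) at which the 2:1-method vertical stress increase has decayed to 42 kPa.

2:1 spreading — at depth z the loaded area has grown by z in each plan dimension:
qB²/(B+z)² = Δσ_z ⇒ z = B(√(q/Δσ_z) − 1) = 3.4×(√(150/42) − 1) = 3.025 m

z ≈ 3.03 m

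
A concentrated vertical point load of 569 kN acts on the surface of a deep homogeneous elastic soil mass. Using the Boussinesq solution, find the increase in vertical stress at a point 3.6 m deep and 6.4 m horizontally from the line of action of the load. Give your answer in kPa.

Boussinesq vertical stress below a point load on an elastic half-space:
Δσ_z = 3P/(2πz²) · [1 + (r/z)²]^(−5/2)
r/z = 6.4/3.6 = 1.7778; [1+(r/z)²]^(−5/2) = 0.028323.
Δσ_z = 3×569/(2π×3.6²) × 0.028323 = 20.963 × 0.028323 = 0.5937 kPa

Δσ_z ≈ 0.594 kPa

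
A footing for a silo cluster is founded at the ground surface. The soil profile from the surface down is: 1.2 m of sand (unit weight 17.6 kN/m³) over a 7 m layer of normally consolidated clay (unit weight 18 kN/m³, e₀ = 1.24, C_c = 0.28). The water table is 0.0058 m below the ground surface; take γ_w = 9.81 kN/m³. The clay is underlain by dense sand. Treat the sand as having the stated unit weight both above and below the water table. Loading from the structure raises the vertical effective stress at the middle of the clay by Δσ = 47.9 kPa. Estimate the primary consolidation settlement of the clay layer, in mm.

Mid-depth of clay below the ground surface: z = 1.2 + 7/2 = 4.7 m.
Total vertical stress at mid-clay: σ_v = 17.6×1.2 + 18×3.5 = 84.12 kPa.
Pore pressure: u = 9.81×(4.7 − 0.0058) = 46.048 kPa.
Initial effective stress: σ'_0 = σ_v − u = 84.12 − 46.048 = 38.072 kPa.
Final effective stress: σ'_f = σ'_0 + Δσ = 38.072 + 47.9 = 85.972 kPa.
Normally consolidated clay, so the full stress increment lies on the virgin compression line:
S_c = C_c·H/(1+e₀)·log₁₀(σ'_f/σ'_0) = 0.28×7/(1+1.24)×log₁₀(85.972/38.072)
    = 0.875 × 0.35375 = 0.3095 m

S_c ≈ 310 mm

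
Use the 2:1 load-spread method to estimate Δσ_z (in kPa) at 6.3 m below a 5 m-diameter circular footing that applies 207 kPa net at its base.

By the 2:1 method the load spreads at 1 horizontal : 2 vertical, so at depth z the loaded area has grown by z in each plan dimension:
Δσ ≈ qD²/(D+z)² = 207×5²/(5+6.3)² = 40.528 kPa

Δσ_z ≈ 40.5 kPa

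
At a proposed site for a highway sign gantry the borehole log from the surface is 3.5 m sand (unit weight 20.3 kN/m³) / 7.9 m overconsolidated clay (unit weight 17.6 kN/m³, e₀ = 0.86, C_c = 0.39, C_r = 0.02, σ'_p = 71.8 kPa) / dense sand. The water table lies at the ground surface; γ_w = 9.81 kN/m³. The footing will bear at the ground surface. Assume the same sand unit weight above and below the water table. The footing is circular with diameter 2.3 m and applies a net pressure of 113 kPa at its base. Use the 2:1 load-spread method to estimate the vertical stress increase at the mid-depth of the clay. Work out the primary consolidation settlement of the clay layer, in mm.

Mid-depth of clay below the ground surface: z = 3.5 + 7.9/2 = 7.45 m.
Total vertical stress at mid-clay: σ_v = 20.3×3.5 + 17.6×3.95 = 140.57 kPa.
Pore pressure: u = 9.81×(7.45 − 0) = 73.085 kPa.
Initial effective stress: σ'_0 = σ_v − u = 140.57 − 73.085 = 67.485 kPa.
Stress increase at mid-clay by the 2:1 spreading method:
Δσ ≈ qD²/(D+z)² = 113×2.3²/(2.3+7.45)² = 6.2882 kPa
Final effective stress: σ'_f = 67.485 + 6.2882 = 73.773 kPa.
σ'_f = 73.773 > σ'_p = 71.8 kPa, so the stress path crosses the preconsolidation pressure — recompression up to σ'_p, then virgin compression beyond:
S_c = H/(1+e₀)·[C_r·log₁₀(σ'_p/σ'_0) + C_c·log₁₀(σ'_f/σ'_p)]
    = 7.9/1.86 × [0.02×log₁₀(71.8/67.485) + 0.39×log₁₀(73.773/71.8)]
    = 4.2473 × [0.00053834 + 0.0045915] = 0.02179 m

S_c ≈ 21.8 mm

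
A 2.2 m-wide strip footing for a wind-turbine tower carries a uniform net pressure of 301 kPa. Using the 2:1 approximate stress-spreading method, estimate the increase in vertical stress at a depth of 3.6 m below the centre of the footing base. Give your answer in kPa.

By the 2:1 method the load spreads at 1 horizontal : 2 vertical, so at depth z the loaded area has grown by z in each plan dimension:
Δσ = qB/(B+z) = 301×2.2/(2.2+3.6) = 114.17 kPa

Δσ_z ≈ 114 kPa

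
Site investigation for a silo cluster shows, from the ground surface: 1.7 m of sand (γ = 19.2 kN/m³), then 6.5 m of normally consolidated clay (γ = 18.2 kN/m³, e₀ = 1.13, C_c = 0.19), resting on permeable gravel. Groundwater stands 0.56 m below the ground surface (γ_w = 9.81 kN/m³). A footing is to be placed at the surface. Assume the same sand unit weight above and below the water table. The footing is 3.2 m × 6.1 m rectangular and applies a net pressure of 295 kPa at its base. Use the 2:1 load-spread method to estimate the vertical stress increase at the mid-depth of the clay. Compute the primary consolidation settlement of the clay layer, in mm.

Mid-depth of clay below the ground surface: z = 1.7 + 6.5/2 = 4.95 m.
Total vertical stress at mid-clay: σ_v = 19.2×1.7 + 18.2×3.25 = 91.79 kPa.
Pore pressure: u = 9.81×(4.95 − 0.56) = 43.066 kPa.
Initial effective stress: σ'_0 = σ_v − u = 91.79 − 43.066 = 48.724 kPa.
Stress increase at mid-clay by the 2:1 spreading method:
Δσ = qBL/((B+z)(L+z)) = 295×3.2×6.1/((3.2+4.95)(6.1+4.95)) = 63.941 kPa
Final effective stress: σ'_f = σ'_0 + Δσ = 48.724 + 63.941 = 112.66 kPa.
Normally consolidated clay, so the full stress increment lies on the virgin compression line:
S_c = C_c·H/(1+e₀)·log₁₀(σ'_f/σ'_0) = 0.19×6.5/(1+1.13)×log₁₀(112.66/48.724)
    = 0.57981 × 0.36403 = 0.2111 m

S_c ≈ 211 mm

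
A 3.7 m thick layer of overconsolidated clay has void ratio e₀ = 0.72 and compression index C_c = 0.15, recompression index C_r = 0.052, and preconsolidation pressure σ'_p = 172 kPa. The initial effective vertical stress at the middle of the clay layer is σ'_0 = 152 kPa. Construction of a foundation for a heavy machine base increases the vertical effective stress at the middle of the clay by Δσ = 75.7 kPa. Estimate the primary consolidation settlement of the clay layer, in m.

Final effective stress: σ'_f = 152 + 75.7 = 227.7 kPa.
σ'_f = 227.7 > σ'_p = 172 kPa, so the stress path crosses the preconsolidation pressure — recompression up to σ'_p, then virgin compression beyond:
S_c = H/(1+e₀)·[C_r·log₁₀(σ'_p/σ'_0) + C_c·log₁₀(σ'_f/σ'_p)]
    = 3.7/1.72 × [0.052×log₁₀(172/152) + 0.15×log₁₀(227.7/172)]
    = 2.1512 × [0.0027916 + 0.018275] = 0.04532 m

S_c ≈ 0.0453 m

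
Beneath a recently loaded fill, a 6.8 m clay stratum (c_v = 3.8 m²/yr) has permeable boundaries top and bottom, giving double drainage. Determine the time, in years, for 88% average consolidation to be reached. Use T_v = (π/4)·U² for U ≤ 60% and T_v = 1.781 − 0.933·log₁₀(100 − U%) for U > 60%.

t ≈ 2.35 years

Drainage path length: H_d = H/2 = 3.4 m (double drainage).
U > 60%: T_v = 1.781 − 0.933·log₁₀(100 − 88) = 0.77412.
t = T_v·H_d²/c_v = 0.77412×3.4²/3.8 = 2.355 years.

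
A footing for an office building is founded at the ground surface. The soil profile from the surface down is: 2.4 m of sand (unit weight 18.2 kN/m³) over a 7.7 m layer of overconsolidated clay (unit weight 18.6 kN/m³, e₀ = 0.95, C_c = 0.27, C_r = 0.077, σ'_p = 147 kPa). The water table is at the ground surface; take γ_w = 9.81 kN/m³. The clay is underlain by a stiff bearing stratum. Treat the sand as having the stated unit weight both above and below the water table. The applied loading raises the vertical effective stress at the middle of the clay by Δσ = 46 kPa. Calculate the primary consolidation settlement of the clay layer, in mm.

S_c ≈ 81.4 mm

Mid-depth of clay below the ground surface: z = 2.4 + 7.7/2 = 6.25 m.
Total vertical stress at mid-clay: σ_v = 18.2×2.4 + 18.6×3.85 = 115.29 kPa.
Pore pressure: u = 9.81×(6.25 − 0) = 61.312 kPa.
Initial effective stress: σ'_0 = σ_v − u = 115.29 − 61.312 = 53.978 kPa.
Final effective stress: σ'_f = 53.978 + 46 = 99.978 kPa.
σ'_f = 99.978 ≤ σ'_p = 147 kPa, so the clay remains overconsolidated and only the recompression index applies:
S_c = C_r·H/(1+e₀)·log₁₀(σ'_f/σ'_0) = 0.077×7.7/1.95×log₁₀(99.978/53.978)
    = 0.30405 × 0.26769 = 0.08139 m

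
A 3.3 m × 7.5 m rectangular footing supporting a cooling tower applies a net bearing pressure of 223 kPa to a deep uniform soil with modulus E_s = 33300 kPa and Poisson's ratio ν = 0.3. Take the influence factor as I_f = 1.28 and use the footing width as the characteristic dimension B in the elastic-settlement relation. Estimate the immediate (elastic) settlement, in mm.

Immediate (elastic) settlement: S_e = q·B·(1−ν²)/E_s · I_f.
S_e = 223 × 3.3 × (1 − 0.3²) / 33300 × 1.28
    = 223 × 3.3 × 0.91 / 33300 × 1.28
    = 0.02574 m = 25.74 mm

S_e ≈ 25.7 mm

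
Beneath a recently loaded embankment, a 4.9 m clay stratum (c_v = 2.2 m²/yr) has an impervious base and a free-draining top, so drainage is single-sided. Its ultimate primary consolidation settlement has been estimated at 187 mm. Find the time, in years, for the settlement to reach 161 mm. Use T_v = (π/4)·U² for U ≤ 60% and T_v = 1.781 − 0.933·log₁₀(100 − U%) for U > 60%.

Drainage path length: H_d = H = 4.9 m (single drainage).
U = S(t)/S_ult = 161/187 = 0.861.
U > 60%: T_v = 1.781 − 0.933·log₁₀(100 − 86.096) = 0.71446.
t = T_v·H_d²/c_v = 0.71446×4.9²/2.2 = 7.797 years.

t ≈ 7.8 years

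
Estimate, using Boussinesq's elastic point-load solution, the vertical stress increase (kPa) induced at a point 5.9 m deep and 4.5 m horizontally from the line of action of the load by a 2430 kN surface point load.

Boussinesq vertical stress below a point load on an elastic half-space:
Δσ_z = 3P/(2πz²) · [1 + (r/z)²]^(−5/2)
r/z = 4.5/5.9 = 0.76271; [1+(r/z)²]^(−5/2) = 0.31781.
Δσ_z = 3×2430/(2π×5.9²) × 0.31781 = 33.331 × 0.31781 = 10.59 kPa

Δσ_z ≈ 10.6 kPa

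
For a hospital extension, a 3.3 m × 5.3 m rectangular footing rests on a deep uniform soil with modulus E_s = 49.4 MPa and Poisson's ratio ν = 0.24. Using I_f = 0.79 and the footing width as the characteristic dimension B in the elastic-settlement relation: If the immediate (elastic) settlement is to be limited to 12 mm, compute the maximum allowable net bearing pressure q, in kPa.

E_s = 49.4 MPa = 49400 kPa.
S_e = q·B·(1−ν²)/E_s · I_f  ⇒  q = S_e·E_s / (B·(1−ν²)·I_f).
q = 0.012 × 49400 / (3.3 × 0.9424 × 0.79) = 241.3 kPa

q ≈ 241 kPa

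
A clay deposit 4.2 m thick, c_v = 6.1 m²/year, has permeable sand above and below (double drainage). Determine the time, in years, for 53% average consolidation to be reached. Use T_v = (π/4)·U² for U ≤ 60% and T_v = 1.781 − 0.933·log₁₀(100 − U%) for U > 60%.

t ≈ 0.159 years

Drainage path length: H_d = H/2 = 2.1 m (double drainage).
U ≤ 60%: T_v = (π/4)·U² = (π/4)×0.53² = 0.22062.
t = T_v·H_d²/c_v = 0.22062×2.1²/6.1 = 0.1595 years.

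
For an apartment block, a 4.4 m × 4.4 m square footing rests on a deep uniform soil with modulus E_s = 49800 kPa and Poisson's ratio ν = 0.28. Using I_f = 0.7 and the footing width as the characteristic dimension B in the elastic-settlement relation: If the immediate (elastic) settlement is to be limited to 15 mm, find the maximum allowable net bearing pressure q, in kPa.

S_e = q·B·(1−ν²)/E_s · I_f  ⇒  q = S_e·E_s / (B·(1−ν²)·I_f).
q = 0.015 × 49800 / (4.4 × 0.9216 × 0.7) = 263.2 kPa

q ≈ 263 kPa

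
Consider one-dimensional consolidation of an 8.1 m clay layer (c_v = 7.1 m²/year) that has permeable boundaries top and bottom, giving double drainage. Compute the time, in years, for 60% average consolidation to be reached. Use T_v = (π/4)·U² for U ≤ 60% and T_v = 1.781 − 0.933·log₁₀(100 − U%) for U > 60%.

Drainage path length: H_d = H/2 = 4.05 m (double drainage).
U ≤ 60%: T_v = (π/4)·U² = (π/4)×0.6² = 0.28274.
t = T_v·H_d²/c_v = 0.28274×4.05²/7.1 = 0.6532 years.

t ≈ 0.653 years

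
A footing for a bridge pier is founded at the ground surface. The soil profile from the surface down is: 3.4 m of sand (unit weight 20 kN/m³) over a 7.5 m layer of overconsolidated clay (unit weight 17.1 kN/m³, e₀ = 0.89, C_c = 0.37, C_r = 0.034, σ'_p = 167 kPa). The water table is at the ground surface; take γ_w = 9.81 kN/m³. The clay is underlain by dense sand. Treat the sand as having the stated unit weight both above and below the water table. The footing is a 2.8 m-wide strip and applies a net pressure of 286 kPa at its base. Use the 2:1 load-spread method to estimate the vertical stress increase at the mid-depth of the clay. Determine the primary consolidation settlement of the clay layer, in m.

Mid-depth of clay below the ground surface: z = 3.4 + 7.5/2 = 7.15 m.
Total vertical stress at mid-clay: σ_v = 20×3.4 + 17.1×3.75 = 132.12 kPa.
Pore pressure: u = 9.81×(7.15 − 0) = 70.142 kPa.
Initial effective stress: σ'_0 = σ_v − u = 132.12 − 70.142 = 61.978 kPa.
Stress increase at mid-clay by the 2:1 spreading method:
Δσ = qB/(B+z) = 286×2.8/(2.8+7.15) = 80.482 kPa
Final effective stress: σ'_f = 61.978 + 80.482 = 142.46 kPa.
σ'_f = 142.46 ≤ σ'_p = 167 kPa, so the clay remains overconsolidated and only the recompression index applies:
S_c = C_r·H/(1+e₀)·log₁₀(σ'_f/σ'_0) = 0.034×7.5/1.89×log₁₀(142.46/61.978)
    = 0.13492 × 0.36146 = 0.04877 m

S_c ≈ 0.0488 m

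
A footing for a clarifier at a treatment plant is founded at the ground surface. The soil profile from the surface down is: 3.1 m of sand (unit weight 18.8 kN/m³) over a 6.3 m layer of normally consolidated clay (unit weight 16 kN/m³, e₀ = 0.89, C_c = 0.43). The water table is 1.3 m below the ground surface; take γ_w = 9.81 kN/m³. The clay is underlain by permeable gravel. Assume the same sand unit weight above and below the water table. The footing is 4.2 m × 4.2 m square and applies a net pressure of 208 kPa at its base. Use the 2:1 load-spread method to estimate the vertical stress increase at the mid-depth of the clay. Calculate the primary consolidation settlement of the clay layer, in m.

Mid-depth of clay below the ground surface: z = 3.1 + 6.3/2 = 6.25 m.
Total vertical stress at mid-clay: σ_v = 18.8×3.1 + 16×3.15 = 108.68 kPa.
Pore pressure: u = 9.81×(6.25 − 1.3) = 48.56 kPa.
Initial effective stress: σ'_0 = σ_v − u = 108.68 − 48.56 = 60.12 kPa.
Stress increase at mid-clay by the 2:1 spreading method:
Δσ = qBL/((B+z)(L+z)) = 208×4.2×4.2/((4.2+6.25)(4.2+6.25)) = 33.599 kPa
Final effective stress: σ'_f = σ'_0 + Δσ = 60.12 + 33.599 = 93.719 kPa.
Normally consolidated clay, so the full stress increment lies on the virgin compression line:
S_c = C_c·H/(1+e₀)·log₁₀(σ'_f/σ'_0) = 0.43×6.3/(1+0.89)×log₁₀(93.719/60.12)
    = 1.4333 × 0.19281 = 0.2764 m

S_c ≈ 0.276 m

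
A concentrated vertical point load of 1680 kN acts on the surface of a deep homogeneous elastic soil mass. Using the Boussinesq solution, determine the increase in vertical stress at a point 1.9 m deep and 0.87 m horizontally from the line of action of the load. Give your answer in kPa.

Boussinesq vertical stress below a point load on an elastic half-space:
Δσ_z = 3P/(2πz²) · [1 + (r/z)²]^(−5/2)
r/z = 0.87/1.9 = 0.45789; [1+(r/z)²]^(−5/2) = 0.62135.
Δσ_z = 3×1680/(2π×1.9²) × 0.62135 = 222.2 × 0.62135 = 138.1 kPa

Δσ_z ≈ 138 kPa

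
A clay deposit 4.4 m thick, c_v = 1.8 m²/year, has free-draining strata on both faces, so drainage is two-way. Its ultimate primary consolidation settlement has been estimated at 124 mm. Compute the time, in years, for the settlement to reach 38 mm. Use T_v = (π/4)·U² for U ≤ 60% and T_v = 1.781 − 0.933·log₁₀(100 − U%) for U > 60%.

Drainage path length: H_d = H/2 = 2.2 m (double drainage).
U = S(t)/S_ult = 38/124 = 0.3065.
U ≤ 60%: T_v = (π/4)·U² = (π/4)×0.30645² = 0.073759.
t = T_v·H_d²/c_v = 0.073759×2.2²/1.8 = 0.1983 years.

t ≈ 0.198 years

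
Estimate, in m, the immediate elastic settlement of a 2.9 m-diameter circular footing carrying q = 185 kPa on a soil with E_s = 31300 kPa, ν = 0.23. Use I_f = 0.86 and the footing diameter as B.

Immediate (elastic) settlement: S_e = q·B·(1−ν²)/E_s · I_f.
S_e = 185 × 2.9 × (1 − 0.23²) / 31300 × 0.86
    = 185 × 2.9 × 0.9471 / 31300 × 0.86
    = 0.01396 m

S_e ≈ 0.014 m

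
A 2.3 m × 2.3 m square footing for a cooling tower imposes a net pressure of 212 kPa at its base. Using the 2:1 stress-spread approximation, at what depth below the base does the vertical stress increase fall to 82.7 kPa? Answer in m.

2:1 spreading — at depth z the loaded area has grown by z in each plan dimension:
qB²/(B+z)² = Δσ_z ⇒ z = B(√(q/Δσ_z) − 1) = 2.3×(√(212/82.7) − 1) = 1.383 m

z ≈ 1.38 m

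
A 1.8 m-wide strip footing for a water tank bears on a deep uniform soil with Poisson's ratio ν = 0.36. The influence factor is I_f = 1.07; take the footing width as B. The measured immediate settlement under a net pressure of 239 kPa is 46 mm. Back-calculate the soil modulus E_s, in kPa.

E_s ≈ 8710 kPa

S_e = q·B·(1−ν²)/E_s · I_f  ⇒  E_s = q·B·(1−ν²)·I_f / S_e.
E_s = 239 × 1.8 × 0.8704 × 1.07 / 0.046 = 8710 kPa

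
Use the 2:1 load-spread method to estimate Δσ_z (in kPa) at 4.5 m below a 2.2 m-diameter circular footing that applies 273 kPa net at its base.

By the 2:1 method the load spreads at 1 horizontal : 2 vertical, so at depth z the loaded area has grown by z in each plan dimension:
Δσ ≈ qD²/(D+z)² = 273×2.2²/(2.2+4.5)² = 29.435 kPa

Δσ_z ≈ 29.4 kPa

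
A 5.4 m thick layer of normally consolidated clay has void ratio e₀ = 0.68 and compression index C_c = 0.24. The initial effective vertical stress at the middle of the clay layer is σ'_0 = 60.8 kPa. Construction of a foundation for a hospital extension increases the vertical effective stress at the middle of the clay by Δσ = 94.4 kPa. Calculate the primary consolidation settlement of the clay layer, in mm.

Final effective stress: σ'_f = σ'_0 + Δσ = 60.8 + 94.4 = 155.2 kPa.
Normally consolidated clay, so the full stress increment lies on the virgin compression line:
S_c = C_c·H/(1+e₀)·log₁₀(σ'_f/σ'_0) = 0.24×5.4/(1+0.68)×log₁₀(155.2/60.8)
    = 0.77143 × 0.40699 = 0.314 m

S_c ≈ 314 mm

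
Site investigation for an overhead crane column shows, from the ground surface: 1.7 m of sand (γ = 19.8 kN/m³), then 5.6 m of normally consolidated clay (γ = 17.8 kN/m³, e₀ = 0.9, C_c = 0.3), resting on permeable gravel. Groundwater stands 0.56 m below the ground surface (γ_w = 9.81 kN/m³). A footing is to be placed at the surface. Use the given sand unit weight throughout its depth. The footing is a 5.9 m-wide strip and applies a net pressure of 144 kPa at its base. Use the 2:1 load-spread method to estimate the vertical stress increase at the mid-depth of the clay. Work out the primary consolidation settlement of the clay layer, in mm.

Mid-depth of clay below the ground surface: z = 1.7 + 5.6/2 = 4.5 m.
Total vertical stress at mid-clay: σ_v = 19.8×1.7 + 17.8×2.8 = 83.5 kPa.
Pore pressure: u = 9.81×(4.5 − 0.56) = 38.651 kPa.
Initial effective stress: σ'_0 = σ_v − u = 83.5 − 38.651 = 44.849 kPa.
Stress increase at mid-clay by the 2:1 spreading method:
Δσ = qB/(B+z) = 144×5.9/(5.9+4.5) = 81.692 kPa
Final effective stress: σ'_f = σ'_0 + Δσ = 44.849 + 81.692 = 126.54 kPa.
Normally consolidated clay, so the full stress increment lies on the virgin compression line:
S_c = C_c·H/(1+e₀)·log₁₀(σ'_f/σ'_0) = 0.3×5.6/(1+0.9)×log₁₀(126.54/44.849)
    = 0.88421 × 0.45048 = 0.3983 m

S_c ≈ 398 mm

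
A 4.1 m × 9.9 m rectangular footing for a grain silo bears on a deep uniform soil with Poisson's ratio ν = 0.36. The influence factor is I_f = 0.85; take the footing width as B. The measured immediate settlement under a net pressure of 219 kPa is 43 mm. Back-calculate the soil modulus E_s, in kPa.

E_s ≈ 15400 kPa

S_e = q·B·(1−ν²)/E_s · I_f  ⇒  E_s = q·B·(1−ν²)·I_f / S_e.
E_s = 219 × 4.1 × 0.8704 × 0.85 / 0.043 = 15450 kPa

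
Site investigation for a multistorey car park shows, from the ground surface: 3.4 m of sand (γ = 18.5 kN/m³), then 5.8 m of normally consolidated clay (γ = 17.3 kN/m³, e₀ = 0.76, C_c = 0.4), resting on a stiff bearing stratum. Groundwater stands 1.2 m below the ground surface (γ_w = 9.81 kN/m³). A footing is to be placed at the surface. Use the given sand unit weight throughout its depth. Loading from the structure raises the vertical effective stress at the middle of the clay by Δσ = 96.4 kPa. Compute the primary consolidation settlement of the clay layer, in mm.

S_c ≈ 531 mm

Mid-depth of clay below the ground surface: z = 3.4 + 5.8/2 = 6.3 m.
Total vertical stress at mid-clay: σ_v = 18.5×3.4 + 17.3×2.9 = 113.07 kPa.
Pore pressure: u = 9.81×(6.3 − 1.2) = 50.031 kPa.
Initial effective stress: σ'_0 = σ_v − u = 113.07 − 50.031 = 63.039 kPa.
Final effective stress: σ'_f = σ'_0 + Δσ = 63.039 + 96.4 = 159.44 kPa.
Normally consolidated clay, so the full stress increment lies on the virgin compression line:
S_c = C_c·H/(1+e₀)·log₁₀(σ'_f/σ'_0) = 0.4×5.8/(1+0.76)×log₁₀(159.44/63.039)
    = 1.3182 × 0.40299 = 0.5312 m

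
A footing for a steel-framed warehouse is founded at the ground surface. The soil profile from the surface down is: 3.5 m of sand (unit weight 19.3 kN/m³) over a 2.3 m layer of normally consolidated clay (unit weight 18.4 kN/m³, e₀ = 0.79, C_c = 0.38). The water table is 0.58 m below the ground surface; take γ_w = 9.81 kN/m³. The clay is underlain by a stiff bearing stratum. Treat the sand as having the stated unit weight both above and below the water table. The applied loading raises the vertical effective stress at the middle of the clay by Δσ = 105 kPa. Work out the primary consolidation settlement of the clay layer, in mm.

S_c ≈ 243 mm

Mid-depth of clay below the ground surface: z = 3.5 + 2.3/2 = 4.65 m.
Total vertical stress at mid-clay: σ_v = 19.3×3.5 + 18.4×1.15 = 88.71 kPa.
Pore pressure: u = 9.81×(4.65 − 0.58) = 39.927 kPa.
Initial effective stress: σ'_0 = σ_v − u = 88.71 − 39.927 = 48.783 kPa.
Final effective stress: σ'_f = σ'_0 + Δσ = 48.783 + 105 = 153.78 kPa.
Normally consolidated clay, so the full stress increment lies on the virgin compression line:
S_c = C_c·H/(1+e₀)·log₁₀(σ'_f/σ'_0) = 0.38×2.3/(1+0.79)×log₁₀(153.78/48.783)
    = 0.48827 × 0.49863 = 0.2435 m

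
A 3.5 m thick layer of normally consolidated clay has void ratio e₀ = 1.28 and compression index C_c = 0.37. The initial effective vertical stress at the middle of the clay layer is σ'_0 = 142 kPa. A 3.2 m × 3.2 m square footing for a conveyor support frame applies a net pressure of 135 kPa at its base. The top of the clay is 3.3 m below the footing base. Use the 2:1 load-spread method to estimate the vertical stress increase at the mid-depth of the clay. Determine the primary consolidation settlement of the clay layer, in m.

S_c ≈ 0.033 m

Mid-depth of clay below the footing base: z = 3.3 + 3.5/2 = 5.05 m.
Stress increase at mid-clay by the 2:1 spreading method:
Δσ = qBL/((B+z)(L+z)) = 135×3.2×3.2/((3.2+5.05)(3.2+5.05)) = 20.311 kPa
Final effective stress: σ'_f = σ'_0 + Δσ = 142 + 20.311 = 162.31 kPa.
Normally consolidated clay, so the full stress increment lies on the virgin compression line:
S_c = C_c·H/(1+e₀)·log₁₀(σ'_f/σ'_0) = 0.37×3.5/(1+1.28)×log₁₀(162.31/142)
    = 0.56798 × 0.058057 = 0.03298 m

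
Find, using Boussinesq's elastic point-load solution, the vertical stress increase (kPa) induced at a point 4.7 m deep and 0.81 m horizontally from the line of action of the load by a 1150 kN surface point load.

Δσ_z ≈ 23.1 kPa

Boussinesq vertical stress below a point load on an elastic half-space:
Δσ_z = 3P/(2πz²) · [1 + (r/z)²]^(−5/2)
r/z = 0.81/4.7 = 0.17234; [1+(r/z)²]^(−5/2) = 0.92944.
Δσ_z = 3×1150/(2π×4.7²) × 0.92944 = 24.857 × 0.92944 = 23.1 kPa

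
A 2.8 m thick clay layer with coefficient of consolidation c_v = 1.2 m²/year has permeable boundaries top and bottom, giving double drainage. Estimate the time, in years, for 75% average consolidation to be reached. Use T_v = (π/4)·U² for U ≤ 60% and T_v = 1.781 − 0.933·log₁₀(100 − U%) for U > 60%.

t ≈ 0.779 years

Drainage path length: H_d = H/2 = 1.4 m (double drainage).
U > 60%: T_v = 1.781 − 0.933·log₁₀(100 − 75) = 0.47672.
t = T_v·H_d²/c_v = 0.47672×1.4²/1.2 = 0.7786 years.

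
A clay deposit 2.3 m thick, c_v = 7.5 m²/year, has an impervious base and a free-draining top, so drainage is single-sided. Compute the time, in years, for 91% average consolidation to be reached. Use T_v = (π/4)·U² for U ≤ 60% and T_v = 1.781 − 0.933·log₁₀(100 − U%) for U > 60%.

Drainage path length: H_d = H = 2.3 m (single drainage).
U > 60%: T_v = 1.781 − 0.933·log₁₀(100 − 91) = 0.89069.
t = T_v·H_d²/c_v = 0.89069×2.3²/7.5 = 0.6282 years.

t ≈ 0.628 years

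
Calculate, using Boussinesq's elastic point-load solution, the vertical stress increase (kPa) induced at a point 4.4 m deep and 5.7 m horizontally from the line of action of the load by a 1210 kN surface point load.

Boussinesq vertical stress below a point load on an elastic half-space:
Δσ_z = 3P/(2πz²) · [1 + (r/z)²]^(−5/2)
r/z = 5.7/4.4 = 1.2955; [1+(r/z)²]^(−5/2) = 0.085191.
Δσ_z = 3×1210/(2π×4.4²) × 0.085191 = 29.842 × 0.085191 = 2.542 kPa

Δσ_z ≈ 2.54 kPa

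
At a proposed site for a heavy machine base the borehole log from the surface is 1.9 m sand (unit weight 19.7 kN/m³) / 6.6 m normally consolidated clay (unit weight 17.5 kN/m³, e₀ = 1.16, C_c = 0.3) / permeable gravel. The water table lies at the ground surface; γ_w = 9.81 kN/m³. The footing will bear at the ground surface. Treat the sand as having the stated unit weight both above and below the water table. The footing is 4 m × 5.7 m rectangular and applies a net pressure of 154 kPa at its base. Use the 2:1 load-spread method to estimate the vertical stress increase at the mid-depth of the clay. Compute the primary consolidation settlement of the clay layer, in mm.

Mid-depth of clay below the ground surface: z = 1.9 + 6.6/2 = 5.2 m.
Total vertical stress at mid-clay: σ_v = 19.7×1.9 + 17.5×3.3 = 95.18 kPa.
Pore pressure: u = 9.81×(5.2 − 0) = 51.012 kPa.
Initial effective stress: σ'_0 = σ_v − u = 95.18 − 51.012 = 44.168 kPa.
Stress increase at mid-clay by the 2:1 spreading method:
Δσ = qBL/((B+z)(L+z)) = 154×4×5.7/((4+5.2)(5.7+5.2)) = 35.014 kPa
Final effective stress: σ'_f = σ'_0 + Δσ = 44.168 + 35.014 = 79.182 kPa.
Normally consolidated clay, so the full stress increment lies on the virgin compression line:
S_c = C_c·H/(1+e₀)·log₁₀(σ'_f/σ'_0) = 0.3×6.6/(1+1.16)×log₁₀(79.182/44.168)
    = 0.91667 × 0.25352 = 0.2324 m

S_c ≈ 232 mm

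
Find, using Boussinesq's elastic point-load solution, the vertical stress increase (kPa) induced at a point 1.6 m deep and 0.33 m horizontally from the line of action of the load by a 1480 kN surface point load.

Δσ_z ≈ 249 kPa

Boussinesq vertical stress below a point load on an elastic half-space:
Δσ_z = 3P/(2πz²) · [1 + (r/z)²]^(−5/2)
r/z = 0.33/1.6 = 0.20625; [1+(r/z)²]^(−5/2) = 0.90109.
Δσ_z = 3×1480/(2π×1.6²) × 0.90109 = 276.03 × 0.90109 = 248.7 kPa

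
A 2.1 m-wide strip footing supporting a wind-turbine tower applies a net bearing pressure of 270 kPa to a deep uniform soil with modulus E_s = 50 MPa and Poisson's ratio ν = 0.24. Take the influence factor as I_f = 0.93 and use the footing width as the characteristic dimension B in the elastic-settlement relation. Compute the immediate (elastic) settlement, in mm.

S_e ≈ 9.94 mm

Immediate (elastic) settlement: S_e = q·B·(1−ν²)/E_s · I_f.
E_s = 50 MPa = 50000 kPa.
S_e = 270 × 2.1 × (1 − 0.24²) / 50000 × 0.93
    = 270 × 2.1 × 0.9424 / 50000 × 0.93
    = 0.009939 m = 9.939 mm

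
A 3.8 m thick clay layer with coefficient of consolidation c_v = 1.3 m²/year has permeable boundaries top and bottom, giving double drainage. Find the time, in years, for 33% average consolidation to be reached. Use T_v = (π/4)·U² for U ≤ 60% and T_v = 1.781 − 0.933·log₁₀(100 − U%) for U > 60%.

Drainage path length: H_d = H/2 = 1.9 m (double drainage).
U ≤ 60%: T_v = (π/4)·U² = (π/4)×0.33² = 0.08553.
t = T_v·H_d²/c_v = 0.08553×1.9²/1.3 = 0.2375 years.

t ≈ 0.238 years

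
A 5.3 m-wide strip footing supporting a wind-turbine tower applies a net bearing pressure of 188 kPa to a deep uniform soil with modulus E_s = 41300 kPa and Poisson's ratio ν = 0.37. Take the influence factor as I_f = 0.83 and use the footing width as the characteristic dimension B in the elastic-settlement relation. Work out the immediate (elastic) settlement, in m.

S_e ≈ 0.0173 m

Immediate (elastic) settlement: S_e = q·B·(1−ν²)/E_s · I_f.
S_e = 188 × 5.3 × (1 − 0.37²) / 41300 × 0.83
    = 188 × 5.3 × 0.8631 / 41300 × 0.83
    = 0.01728 m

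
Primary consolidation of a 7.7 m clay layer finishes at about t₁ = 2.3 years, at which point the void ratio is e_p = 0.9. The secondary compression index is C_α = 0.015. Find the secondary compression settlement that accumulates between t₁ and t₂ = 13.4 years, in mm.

Secondary compression: S_s = C_α·H/(1+e_p)·log₁₀(t₂/t₁)
S_s = 0.015×7.7/(1+0.9)×log₁₀(13.4/2.3)
    = 0.06079 × 0.7654 = 0.04653 m

S_s ≈ 46.5 mm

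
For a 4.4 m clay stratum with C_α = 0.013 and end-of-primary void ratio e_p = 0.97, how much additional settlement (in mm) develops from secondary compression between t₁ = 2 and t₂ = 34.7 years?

S_s ≈ 36 mm

Secondary compression: S_s = C_α·H/(1+e_p)·log₁₀(t₂/t₁)
S_s = 0.013×4.4/(1+0.97)×log₁₀(34.7/2)
    = 0.02904 × 1.239 = 0.03598 m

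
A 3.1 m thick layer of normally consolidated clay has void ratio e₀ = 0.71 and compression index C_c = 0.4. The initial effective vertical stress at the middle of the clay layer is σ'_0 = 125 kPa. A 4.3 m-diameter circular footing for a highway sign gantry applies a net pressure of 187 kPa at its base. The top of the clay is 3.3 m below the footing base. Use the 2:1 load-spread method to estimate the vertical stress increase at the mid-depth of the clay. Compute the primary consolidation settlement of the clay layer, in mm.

Mid-depth of clay below the footing base: z = 3.3 + 3.1/2 = 4.85 m.
Stress increase at mid-clay by the 2:1 spreading method:
Δσ ≈ qD²/(D+z)² = 187×4.3²/(4.3+4.85)² = 41.299 kPa
Final effective stress: σ'_f = σ'_0 + Δσ = 125 + 41.299 = 166.3 kPa.
Normally consolidated clay, so the full stress increment lies on the virgin compression line:
S_c = C_c·H/(1+e₀)·log₁₀(σ'_f/σ'_0) = 0.4×3.1/(1+0.71)×log₁₀(166.3/125)
    = 0.72515 × 0.12398 = 0.0899 m

S_c ≈ 89.9 mm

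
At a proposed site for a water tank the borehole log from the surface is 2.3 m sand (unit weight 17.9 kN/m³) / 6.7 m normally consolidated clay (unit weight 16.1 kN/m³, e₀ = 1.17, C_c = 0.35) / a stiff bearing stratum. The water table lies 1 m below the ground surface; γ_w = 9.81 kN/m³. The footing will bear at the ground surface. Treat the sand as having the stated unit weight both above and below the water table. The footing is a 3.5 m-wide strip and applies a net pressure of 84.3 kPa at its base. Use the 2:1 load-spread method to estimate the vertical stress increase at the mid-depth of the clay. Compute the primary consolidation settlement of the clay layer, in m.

Mid-depth of clay below the ground surface: z = 2.3 + 6.7/2 = 5.65 m.
Total vertical stress at mid-clay: σ_v = 17.9×2.3 + 16.1×3.35 = 95.105 kPa.
Pore pressure: u = 9.81×(5.65 − 1) = 45.617 kPa.
Initial effective stress: σ'_0 = σ_v − u = 95.105 − 45.617 = 49.488 kPa.
Stress increase at mid-clay by the 2:1 spreading method:
Δσ = qB/(B+z) = 84.3×3.5/(3.5+5.65) = 32.246 kPa
Final effective stress: σ'_f = σ'_0 + Δσ = 49.488 + 32.246 = 81.734 kPa.
Normally consolidated clay, so the full stress increment lies on the virgin compression line:
S_c = C_c·H/(1+e₀)·log₁₀(σ'_f/σ'_0) = 0.35×6.7/(1+1.17)×log₁₀(81.734/49.488)
    = 1.0806 × 0.2179 = 0.2355 m

S_c ≈ 0.235 m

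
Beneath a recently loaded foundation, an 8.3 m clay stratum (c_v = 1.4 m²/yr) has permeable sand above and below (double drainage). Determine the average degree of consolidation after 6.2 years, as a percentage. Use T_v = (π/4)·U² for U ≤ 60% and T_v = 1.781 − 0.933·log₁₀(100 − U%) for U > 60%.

Drainage path length: H_d = H/2 = 4.15 m (double drainage).
T_v = c_v·t/H_d² = 1.4×6.2/4.15² = 0.50399.
T_v = 0.50399 corresponds to the U > 60% branch:
U = 1 − 10^((1.781 − T_v)/0.933)/100 = 0.7663

U ≈ 76.6 %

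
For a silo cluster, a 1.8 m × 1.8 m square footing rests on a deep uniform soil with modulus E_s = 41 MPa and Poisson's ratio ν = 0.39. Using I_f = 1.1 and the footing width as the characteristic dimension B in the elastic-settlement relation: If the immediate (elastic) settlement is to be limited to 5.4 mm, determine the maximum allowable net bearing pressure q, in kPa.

E_s = 41 MPa = 41000 kPa.
S_e = q·B·(1−ν²)/E_s · I_f  ⇒  q = S_e·E_s / (B·(1−ν²)·I_f).
q = 0.0054 × 41000 / (1.8 × 0.8479 × 1.1) = 131.9 kPa

q ≈ 132 kPa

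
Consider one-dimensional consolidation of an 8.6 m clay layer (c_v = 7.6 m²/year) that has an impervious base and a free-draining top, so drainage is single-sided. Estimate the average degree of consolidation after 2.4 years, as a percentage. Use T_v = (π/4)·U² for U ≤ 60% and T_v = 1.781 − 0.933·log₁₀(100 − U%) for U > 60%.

Drainage path length: H_d = H = 8.6 m (single drainage).
T_v = c_v·t/H_d² = 7.6×2.4/8.6² = 0.24662.
T_v = 0.24662 corresponds to the U ≤ 60% branch:
U = √(4T_v/π) = 0.5604

U ≈ 56 %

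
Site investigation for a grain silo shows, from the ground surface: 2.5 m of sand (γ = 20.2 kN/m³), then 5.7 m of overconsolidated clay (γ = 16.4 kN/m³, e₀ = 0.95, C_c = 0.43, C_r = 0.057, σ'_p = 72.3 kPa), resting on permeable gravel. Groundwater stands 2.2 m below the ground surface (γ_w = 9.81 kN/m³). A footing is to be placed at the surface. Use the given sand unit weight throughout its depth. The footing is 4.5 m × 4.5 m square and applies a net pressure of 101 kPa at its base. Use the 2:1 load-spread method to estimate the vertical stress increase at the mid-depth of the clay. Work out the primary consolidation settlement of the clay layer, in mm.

Mid-depth of clay below the ground surface: z = 2.5 + 5.7/2 = 5.35 m.
Total vertical stress at mid-clay: σ_v = 20.2×2.5 + 16.4×2.85 = 97.24 kPa.
Pore pressure: u = 9.81×(5.35 − 2.2) = 30.902 kPa.
Initial effective stress: σ'_0 = σ_v − u = 97.24 − 30.902 = 66.338 kPa.
Stress increase at mid-clay by the 2:1 spreading method:
Δσ = qBL/((B+z)(L+z)) = 101×4.5×4.5/((4.5+5.35)(4.5+5.35)) = 21.08 kPa
Final effective stress: σ'_f = 66.338 + 21.08 = 87.418 kPa.
σ'_f = 87.418 > σ'_p = 72.3 kPa, so the stress path crosses the preconsolidation pressure — recompression up to σ'_p, then virgin compression beyond:
S_c = H/(1+e₀)·[C_r·log₁₀(σ'_p/σ'_0) + C_c·log₁₀(σ'_f/σ'_p)]
    = 5.7/1.95 × [0.057×log₁₀(72.3/66.338) + 0.43×log₁₀(87.418/72.3)]
    = 2.9231 × [0.0021304 + 0.035459] = 0.1099 m

S_c ≈ 110 mm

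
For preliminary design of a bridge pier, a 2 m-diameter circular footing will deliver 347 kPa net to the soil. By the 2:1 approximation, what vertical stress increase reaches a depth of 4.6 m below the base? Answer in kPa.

Δσ_z ≈ 31.9 kPa

By the 2:1 method the load spreads at 1 horizontal : 2 vertical, so at depth z the loaded area has grown by z in each plan dimension:
Δσ ≈ qD²/(D+z)² = 347×2²/(2+4.6)² = 31.864 kPa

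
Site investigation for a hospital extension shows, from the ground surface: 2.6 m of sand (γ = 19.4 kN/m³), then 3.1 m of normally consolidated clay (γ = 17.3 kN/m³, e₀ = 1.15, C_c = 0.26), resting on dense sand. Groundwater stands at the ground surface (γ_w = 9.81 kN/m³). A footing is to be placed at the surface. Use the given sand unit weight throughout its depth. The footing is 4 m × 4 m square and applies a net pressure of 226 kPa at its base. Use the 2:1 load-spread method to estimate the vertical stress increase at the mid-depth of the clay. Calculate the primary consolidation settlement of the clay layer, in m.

Mid-depth of clay below the ground surface: z = 2.6 + 3.1/2 = 4.15 m.
Total vertical stress at mid-clay: σ_v = 19.4×2.6 + 17.3×1.55 = 77.255 kPa.
Pore pressure: u = 9.81×(4.15 − 0) = 40.712 kPa.
Initial effective stress: σ'_0 = σ_v − u = 77.255 − 40.712 = 36.543 kPa.
Stress increase at mid-clay by the 2:1 spreading method:
Δσ = qBL/((B+z)(L+z)) = 226×4×4/((4+4.15)(4+4.15)) = 54.439 kPa
Final effective stress: σ'_f = σ'_0 + Δσ = 36.543 + 54.439 = 90.982 kPa.
Normally consolidated clay, so the full stress increment lies on the virgin compression line:
S_c = C_c·H/(1+e₀)·log₁₀(σ'_f/σ'_0) = 0.26×3.1/(1+1.15)×log₁₀(90.982/36.543)
    = 0.37488 × 0.39615 = 0.1485 m

S_c ≈ 0.149 m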